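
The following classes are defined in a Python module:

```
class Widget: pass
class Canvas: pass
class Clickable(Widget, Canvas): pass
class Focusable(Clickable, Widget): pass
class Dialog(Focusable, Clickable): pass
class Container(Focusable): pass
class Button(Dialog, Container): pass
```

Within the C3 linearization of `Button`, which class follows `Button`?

L[Button] = Button + merge(L[Dialog], L[Container], [Dialog Container])
  take Dialog:  [Dialog Focusable Clickable Widget Canvas object] + [Container Focusable Clickable Widget Canvas object] + [Dialog Container]
  take Container:  [Focusable Clickable Widget Canvas object] + [Container Focusable Clickable Widget Canvas object] + [Container]
  take Focusable:  [Focusable Clickable Widget Canvas object] + [Focusable Clickable Widget Canvas object]
  take Clickable:  [Clickable Widget Canvas object] + [Clickable Widget Canvas object]
  take Widget:  [Widget Canvas object] + [Widget Canvas object]
  take Canvas:  [Canvas object] + [Canvas object]
  take object:  [object] + [object]
MRO: Button Dialog Container Focusable Clickable Widget Canvas object
Button is at position 0; next is Dialog.

Dialog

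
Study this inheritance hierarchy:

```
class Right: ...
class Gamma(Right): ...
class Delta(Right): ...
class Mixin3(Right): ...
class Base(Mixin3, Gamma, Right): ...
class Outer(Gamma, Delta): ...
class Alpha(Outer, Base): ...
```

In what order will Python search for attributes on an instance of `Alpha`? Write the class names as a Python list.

L[Alpha] = Alpha + merge(L[Outer], L[Base], [Outer Base])
  take Outer:  [Outer Gamma Delta Right object] + [Base Mixin3 Gamma Right object] + [Outer Base]
  take Base:  [Gamma Delta Right object] + [Base Mixin3 Gamma Right object] + [Base]
  take Mixin3:  [Gamma Delta Right object] + [Mixin3 Gamma Right object]
  take Gamma:  [Gamma Delta Right object] + [Gamma Right object]
  take Delta:  [Delta Right object] + [Right object]
  take Right:  [Right object] + [Right object]
  take object:  [object] + [object]

[Alpha, Outer, Base, Mixin3, Gamma, Delta, Right, object]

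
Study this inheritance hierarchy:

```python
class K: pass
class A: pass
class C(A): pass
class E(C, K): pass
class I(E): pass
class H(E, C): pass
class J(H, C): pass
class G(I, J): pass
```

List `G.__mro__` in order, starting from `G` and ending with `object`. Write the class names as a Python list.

[G, I, J, H, E, C, A, K, object]

L[G] = G + merge(L[I], L[J], [I J])
  take I:  [I E C A K object] + [J H E C A K object] + [I J]
  take J:  [E C A K object] + [J H E C A K object] + [J]
  take H:  [E C A K object] + [H E C A K object]
  take E:  [E C A K object] + [E C A K object]
  take C:  [C A K object] + [C A K object]
  take A:  [A K object] + [A K object]
  take K:  [K object] + [K object]
  take object:  [object] + [object]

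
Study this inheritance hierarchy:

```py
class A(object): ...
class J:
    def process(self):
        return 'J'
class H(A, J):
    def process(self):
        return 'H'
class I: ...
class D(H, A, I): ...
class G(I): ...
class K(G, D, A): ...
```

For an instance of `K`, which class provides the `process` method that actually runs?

H

L[K] = K + merge(L[G], L[D], L[A], [G D A])
  take G:  [G I object] + [D H A J I object] + [A object] + [G D A]
  take D:  [I object] + [D H A J I object] + [A object] + [D A]
  take H:  [I object] + [H A J I object] + [A object] + [A]
  take A:  [I object] + [A J I object] + [A object] + [A]
  take J:  [I object] + [J I object] + [object]
  take I:  [I object] + [I object] + [object]
  take object:  [object] + [object] + [object]
MRO: K G D H A J I object
process is defined in: H, J. First along the MRO is H.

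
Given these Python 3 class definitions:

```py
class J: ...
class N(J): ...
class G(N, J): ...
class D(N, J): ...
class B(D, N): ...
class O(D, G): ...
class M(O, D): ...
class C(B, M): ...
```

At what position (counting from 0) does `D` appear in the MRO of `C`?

4

L[C] = C + merge(L[B], L[M], [B M])
  take B:  [B D N J object] + [M O D G N J object] + [B M]
  take M:  [D N J object] + [M O D G N J object] + [M]
  take O:  [D N J object] + [O D G N J object]
  take D:  [D N J object] + [D G N J object]
  take G:  [N J object] + [G N J object]
  take N:  [N J object] + [N J object]
  take J:  [J object] + [J object]
  take object:  [object] + [object]
MRO: C B M O D G N J object
D sits at index 4.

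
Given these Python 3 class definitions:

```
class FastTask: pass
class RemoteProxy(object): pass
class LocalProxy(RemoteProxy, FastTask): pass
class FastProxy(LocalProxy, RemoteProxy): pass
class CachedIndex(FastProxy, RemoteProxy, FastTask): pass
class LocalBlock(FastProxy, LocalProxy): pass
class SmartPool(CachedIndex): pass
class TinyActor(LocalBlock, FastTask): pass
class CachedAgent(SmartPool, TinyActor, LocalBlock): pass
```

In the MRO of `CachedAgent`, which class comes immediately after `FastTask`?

L[CachedAgent] = CachedAgent + merge(L[SmartPool], L[TinyActor], L[LocalBlock], [SmartPool TinyActor LocalBlock])
  take SmartPool:  [SmartPool CachedIndex FastProxy LocalProxy RemoteProxy FastTask object] + [TinyActor LocalBlock FastProxy LocalProxy RemoteProxy FastTask object] + [LocalBlock FastProxy LocalProxy RemoteProxy FastTask object] + [SmartPool TinyActor LocalBlock]
  take CachedIndex:  [CachedIndex FastProxy LocalProxy RemoteProxy FastTask object] + [TinyActor LocalBlock FastProxy LocalProxy RemoteProxy FastTask object] + [LocalBlock FastProxy LocalProxy RemoteProxy FastTask object] + [TinyActor LocalBlock]
  take TinyActor:  [FastProxy LocalProxy RemoteProxy FastTask object] + [TinyActor LocalBlock FastProxy LocalProxy RemoteProxy FastTask object] + [LocalBlock FastProxy LocalProxy RemoteProxy FastTask object] + [TinyActor LocalBlock]
  take LocalBlock:  [FastProxy LocalProxy RemoteProxy FastTask object] + [LocalBlock FastProxy LocalProxy RemoteProxy FastTask object] + [LocalBlock FastProxy LocalProxy RemoteProxy FastTask object] + [LocalBlock]
  take FastProxy:  [FastProxy LocalProxy RemoteProxy FastTask object] + [FastProxy LocalProxy RemoteProxy FastTask object] + [FastProxy LocalProxy RemoteProxy FastTask object]
  take LocalProxy:  [LocalProxy RemoteProxy FastTask object] + [LocalProxy RemoteProxy FastTask object] + [LocalProxy RemoteProxy FastTask object]
  take RemoteProxy:  [RemoteProxy FastTask object] + [RemoteProxy FastTask object] + [RemoteProxy FastTask object]
  take FastTask:  [FastTask object] + [FastTask object] + [FastTask object]
  take object:  [object] + [object] + [object]
MRO: CachedAgent SmartPool CachedIndex TinyActor LocalBlock FastProxy LocalProxy RemoteProxy FastTask object
FastTask is at position 8; next is object.

object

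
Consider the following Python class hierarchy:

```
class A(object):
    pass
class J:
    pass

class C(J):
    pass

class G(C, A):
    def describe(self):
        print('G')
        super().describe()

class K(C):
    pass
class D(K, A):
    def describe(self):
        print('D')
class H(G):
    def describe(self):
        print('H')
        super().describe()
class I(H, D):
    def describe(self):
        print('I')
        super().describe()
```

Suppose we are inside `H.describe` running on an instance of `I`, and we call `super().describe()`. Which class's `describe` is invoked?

G

L[I] = I + merge(L[H], L[D], [H D])
  take H:  [H G C J A object] + [D K C J A object] + [H D]
  take G:  [G C J A object] + [D K C J A object] + [D]
  take D:  [C J A object] + [D K C J A object] + [D]
  take K:  [C J A object] + [K C J A object]
  take C:  [C J A object] + [C J A object]
  take J:  [J A object] + [J A object]
  take A:  [A object] + [A object]
  take object:  [object] + [object]
MRO: I H G D K C J A object
super() in H.describe on a I instance goes to the class after H in I's MRO: G.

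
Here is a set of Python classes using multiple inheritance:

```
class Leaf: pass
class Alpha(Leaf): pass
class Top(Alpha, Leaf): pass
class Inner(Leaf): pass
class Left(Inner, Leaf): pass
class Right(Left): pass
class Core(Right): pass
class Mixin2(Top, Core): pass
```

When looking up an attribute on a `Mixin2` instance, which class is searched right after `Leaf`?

L[Mixin2] = Mixin2 + merge(L[Top], L[Core], [Top Core])
  take Top:  [Top Alpha Leaf object] + [Core Right Left Inner Leaf object] + [Top Core]
  take Alpha:  [Alpha Leaf object] + [Core Right Left Inner Leaf object] + [Core]
  take Core:  [Leaf object] + [Core Right Left Inner Leaf object] + [Core]
  take Right:  [Leaf object] + [Right Left Inner Leaf object]
  take Left:  [Leaf object] + [Left Inner Leaf object]
  take Inner:  [Leaf object] + [Inner Leaf object]
  take Leaf:  [Leaf object] + [Leaf object]
  take object:  [object] + [object]
MRO: Mixin2 Top Alpha Core Right Left Inner Leaf object
Leaf is at position 7; next is object.

object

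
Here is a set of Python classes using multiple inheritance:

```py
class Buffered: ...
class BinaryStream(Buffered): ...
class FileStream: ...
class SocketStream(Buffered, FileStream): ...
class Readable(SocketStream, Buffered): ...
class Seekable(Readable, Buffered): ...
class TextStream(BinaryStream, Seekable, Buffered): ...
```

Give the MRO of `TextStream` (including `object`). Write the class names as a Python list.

[TextStream, BinaryStream, Seekable, Readable, SocketStream, Buffered, FileStream, object]

L[TextStream] = TextStream + merge(L[BinaryStream], L[Seekable], L[Buffered], [BinaryStream Seekable Buffered])
  take BinaryStream:  [BinaryStream Buffered object] + [Seekable Readable SocketStream Buffered FileStream object] + [Buffered object] + [BinaryStream Seekable Buffered]
  take Seekable:  [Buffered object] + [Seekable Readable SocketStream Buffered FileStream object] + [Buffered object] + [Seekable Buffered]
  take Readable:  [Buffered object] + [Readable SocketStream Buffered FileStream object] + [Buffered object] + [Buffered]
  take SocketStream:  [Buffered object] + [SocketStream Buffered FileStream object] + [Buffered object] + [Buffered]
  take Buffered:  [Buffered object] + [Buffered FileStream object] + [Buffered object] + [Buffered]
  take FileStream:  [object] + [FileStream object] + [object]
  take object:  [object] + [object] + [object]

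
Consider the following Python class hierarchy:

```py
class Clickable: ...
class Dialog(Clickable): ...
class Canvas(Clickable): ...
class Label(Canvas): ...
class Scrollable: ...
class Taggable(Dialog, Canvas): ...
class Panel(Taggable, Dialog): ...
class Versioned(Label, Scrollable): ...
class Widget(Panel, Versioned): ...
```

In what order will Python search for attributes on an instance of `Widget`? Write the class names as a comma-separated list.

Widget, Panel, Taggable, Dialog, Versioned, Label, Canvas, Clickable, Scrollable, object

L[Widget] = Widget + merge(L[Panel], L[Versioned], [Panel Versioned])
  take Panel:  [Panel Taggable Dialog Canvas Clickable object] + [Versioned Label Canvas Clickable Scrollable object] + [Panel Versioned]
  take Taggable:  [Taggable Dialog Canvas Clickable object] + [Versioned Label Canvas Clickable Scrollable object] + [Versioned]
  take Dialog:  [Dialog Canvas Clickable object] + [Versioned Label Canvas Clickable Scrollable object] + [Versioned]
  take Versioned:  [Canvas Clickable object] + [Versioned Label Canvas Clickable Scrollable object] + [Versioned]
  take Label:  [Canvas Clickable object] + [Label Canvas Clickable Scrollable object]
  take Canvas:  [Canvas Clickable object] + [Canvas Clickable Scrollable object]
  take Clickable:  [Clickable object] + [Clickable Scrollable object]
  take Scrollable:  [object] + [Scrollable object]
  take object:  [object] + [object]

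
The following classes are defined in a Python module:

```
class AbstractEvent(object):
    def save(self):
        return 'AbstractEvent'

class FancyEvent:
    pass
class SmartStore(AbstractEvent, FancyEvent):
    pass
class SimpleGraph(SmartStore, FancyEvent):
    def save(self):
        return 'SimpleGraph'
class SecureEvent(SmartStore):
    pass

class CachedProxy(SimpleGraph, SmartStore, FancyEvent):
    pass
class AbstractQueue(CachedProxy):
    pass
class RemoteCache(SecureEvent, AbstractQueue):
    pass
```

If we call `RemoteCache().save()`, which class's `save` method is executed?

SimpleGraph

L[RemoteCache] = RemoteCache + merge(L[SecureEvent], L[AbstractQueue], [SecureEvent AbstractQueue])
  take SecureEvent:  [SecureEvent SmartStore AbstractEvent FancyEvent object] + [AbstractQueue CachedProxy SimpleGraph SmartStore AbstractEvent FancyEvent object] + [SecureEvent AbstractQueue]
  take AbstractQueue:  [SmartStore AbstractEvent FancyEvent object] + [AbstractQueue CachedProxy SimpleGraph SmartStore AbstractEvent FancyEvent object] + [AbstractQueue]
  take CachedProxy:  [SmartStore AbstractEvent FancyEvent object] + [CachedProxy SimpleGraph SmartStore AbstractEvent FancyEvent object]
  take SimpleGraph:  [SmartStore AbstractEvent FancyEvent object] + [SimpleGraph SmartStore AbstractEvent FancyEvent object]
  take SmartStore:  [SmartStore AbstractEvent FancyEvent object] + [SmartStore AbstractEvent FancyEvent object]
  take AbstractEvent:  [AbstractEvent FancyEvent object] + [AbstractEvent FancyEvent object]
  take FancyEvent:  [FancyEvent object] + [FancyEvent object]
  take object:  [object] + [object]
MRO: RemoteCache SecureEvent AbstractQueue CachedProxy SimpleGraph SmartStore AbstractEvent FancyEvent object
save is defined in: AbstractEvent, SimpleGraph. First along the MRO is SimpleGraph.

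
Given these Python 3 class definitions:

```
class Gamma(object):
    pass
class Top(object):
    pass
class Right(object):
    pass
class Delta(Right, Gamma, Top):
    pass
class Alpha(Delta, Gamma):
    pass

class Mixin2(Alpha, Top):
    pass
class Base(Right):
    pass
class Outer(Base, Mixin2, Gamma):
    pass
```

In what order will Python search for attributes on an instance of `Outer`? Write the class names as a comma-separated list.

L[Outer] = Outer + merge(L[Base], L[Mixin2], L[Gamma], [Base Mixin2 Gamma])
  take Base:  [Base Right object] + [Mixin2 Alpha Delta Right Gamma Top object] + [Gamma object] + [Base Mixin2 Gamma]
  take Mixin2:  [Right object] + [Mixin2 Alpha Delta Right Gamma Top object] + [Gamma object] + [Mixin2 Gamma]
  take Alpha:  [Right object] + [Alpha Delta Right Gamma Top object] + [Gamma object] + [Gamma]
  take Delta:  [Right object] + [Delta Right Gamma Top object] + [Gamma object] + [Gamma]
  take Right:  [Right object] + [Right Gamma Top object] + [Gamma object] + [Gamma]
  take Gamma:  [object] + [Gamma Top object] + [Gamma object] + [Gamma]
  take Top:  [object] + [Top object] + [object]
  take object:  [object] + [object] + [object]

Outer, Base, Mixin2, Alpha, Delta, Right, Gamma, Top, object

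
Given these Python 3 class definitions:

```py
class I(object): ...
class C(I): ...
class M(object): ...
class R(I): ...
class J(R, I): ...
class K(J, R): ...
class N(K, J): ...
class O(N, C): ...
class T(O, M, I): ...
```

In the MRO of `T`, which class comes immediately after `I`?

object

L[T] = T + merge(L[O], L[M], L[I], [O M I])
  take O:  [O N K J R C I object] + [M object] + [I object] + [O M I]
  take N:  [N K J R C I object] + [M object] + [I object] + [M I]
  take K:  [K J R C I object] + [M object] + [I object] + [M I]
  take J:  [J R C I object] + [M object] + [I object] + [M I]
  take R:  [R C I object] + [M object] + [I object] + [M I]
  take C:  [C I object] + [M object] + [I object] + [M I]
  take M:  [I object] + [M object] + [I object] + [M I]
  take I:  [I object] + [object] + [I object] + [I]
  take object:  [object] + [object] + [object]
MRO: T O N K J R C M I object
I is at position 8; next is object.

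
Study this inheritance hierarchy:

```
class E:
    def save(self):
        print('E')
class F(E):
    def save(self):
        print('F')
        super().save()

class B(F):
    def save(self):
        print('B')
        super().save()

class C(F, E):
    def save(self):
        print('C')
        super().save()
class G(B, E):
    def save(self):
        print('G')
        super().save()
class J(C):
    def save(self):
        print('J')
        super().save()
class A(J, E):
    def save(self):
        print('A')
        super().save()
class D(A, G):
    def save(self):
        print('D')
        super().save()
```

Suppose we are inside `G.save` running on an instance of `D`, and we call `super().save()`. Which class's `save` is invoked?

L[D] = D + merge(L[A], L[G], [A G])
  take A:  [A J C F E object] + [G B F E object] + [A G]
  take J:  [J C F E object] + [G B F E object] + [G]
  take C:  [C F E object] + [G B F E object] + [G]
  take G:  [F E object] + [G B F E object] + [G]
  take B:  [F E object] + [B F E object]
  take F:  [F E object] + [F E object]
  take E:  [E object] + [E object]
  take object:  [object] + [object]
MRO: D A J C G B F E object
super() in G.save on a D instance goes to the class after G in D's MRO: B.

B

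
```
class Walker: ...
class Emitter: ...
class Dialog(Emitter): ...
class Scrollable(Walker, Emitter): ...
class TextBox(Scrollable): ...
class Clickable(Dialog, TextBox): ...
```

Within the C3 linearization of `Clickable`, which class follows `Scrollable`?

L[Clickable] = Clickable + merge(L[Dialog], L[TextBox], [Dialog TextBox])
  take Dialog:  [Dialog Emitter object] + [TextBox Scrollable Walker Emitter object] + [Dialog TextBox]
  take TextBox:  [Emitter object] + [TextBox Scrollable Walker Emitter object] + [TextBox]
  take Scrollable:  [Emitter object] + [Scrollable Walker Emitter object]
  take Walker:  [Emitter object] + [Walker Emitter object]
  take Emitter:  [Emitter object] + [Emitter object]
  take object:  [object] + [object]
MRO: Clickable Dialog TextBox Scrollable Walker Emitter object
Scrollable is at position 3; next is Walker.

Walker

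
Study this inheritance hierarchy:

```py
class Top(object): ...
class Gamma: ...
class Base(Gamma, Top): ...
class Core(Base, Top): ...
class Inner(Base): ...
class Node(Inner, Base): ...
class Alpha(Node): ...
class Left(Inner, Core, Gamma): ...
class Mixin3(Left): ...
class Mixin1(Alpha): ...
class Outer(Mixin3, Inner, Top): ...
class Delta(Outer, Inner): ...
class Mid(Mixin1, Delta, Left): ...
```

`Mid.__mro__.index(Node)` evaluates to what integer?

L[Mid] = Mid + merge(L[Mixin1], L[Delta], L[Left], [Mixin1 Delta Left])
  take Mixin1:  [Mixin1 Alpha Node Inner Base Gamma Top object] + [Delta Outer Mixin3 Left Inner Core Base Gamma Top object] + [Left Inner Core Base Gamma Top object] + [Mixin1 Delta Left]
  take Alpha:  [Alpha Node Inner Base Gamma Top object] + [Delta Outer Mixin3 Left Inner Core Base Gamma Top object] + [Left Inner Core Base Gamma Top object] + [Delta Left]
  take Node:  [Node Inner Base Gamma Top object] + [Delta Outer Mixin3 Left Inner Core Base Gamma Top object] + [Left Inner Core Base Gamma Top object] + [Delta Left]
  take Delta:  [Inner Base Gamma Top object] + [Delta Outer Mixin3 Left Inner Core Base Gamma Top object] + [Left Inner Core Base Gamma Top object] + [Delta Left]
  take Outer:  [Inner Base Gamma Top object] + [Outer Mixin3 Left Inner Core Base Gamma Top object] + [Left Inner Core Base Gamma Top object] + [Left]
  take Mixin3:  [Inner Base Gamma Top object] + [Mixin3 Left Inner Core Base Gamma Top object] + [Left Inner Core Base Gamma Top object] + [Left]
  take Left:  [Inner Base Gamma Top object] + [Left Inner Core Base Gamma Top object] + [Left Inner Core Base Gamma Top object] + [Left]
  take Inner:  [Inner Base Gamma Top object] + [Inner Core Base Gamma Top object] + [Inner Core Base Gamma Top object]
  take Core:  [Base Gamma Top object] + [Core Base Gamma Top object] + [Core Base Gamma Top object]
  take Base:  [Base Gamma Top object] + [Base Gamma Top object] + [Base Gamma Top object]
  take Gamma:  [Gamma Top object] + [Gamma Top object] + [Gamma Top object]
  take Top:  [Top object] + [Top object] + [Top object]
  take object:  [object] + [object] + [object]
MRO: Mid Mixin1 Alpha Node Delta Outer Mixin3 Left Inner Core Base Gamma Top object
Node sits at index 3.

3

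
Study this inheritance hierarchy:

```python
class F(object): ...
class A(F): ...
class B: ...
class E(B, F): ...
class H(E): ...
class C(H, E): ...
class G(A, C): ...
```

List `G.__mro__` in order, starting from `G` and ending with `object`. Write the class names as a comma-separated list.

L[G] = G + merge(L[A], L[C], [A C])
  take A:  [A F object] + [C H E B F object] + [A C]
  take C:  [F object] + [C H E B F object] + [C]
  take H:  [F object] + [H E B F object]
  take E:  [F object] + [E B F object]
  take B:  [F object] + [B F object]
  take F:  [F object] + [F object]
  take object:  [object] + [object]

G, A, C, H, E, B, F, object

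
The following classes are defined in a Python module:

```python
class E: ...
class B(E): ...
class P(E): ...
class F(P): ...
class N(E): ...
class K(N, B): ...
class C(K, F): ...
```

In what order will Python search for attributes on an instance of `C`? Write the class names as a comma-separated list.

C, K, N, B, F, P, E, object

L[C] = C + merge(L[K], L[F], [K F])
  take K:  [K N B E object] + [F P E object] + [K F]
  take N:  [N B E object] + [F P E object] + [F]
  take B:  [B E object] + [F P E object] + [F]
  take F:  [E object] + [F P E object] + [F]
  take P:  [E object] + [P E object]
  take E:  [E object] + [E object]
  take object:  [object] + [object]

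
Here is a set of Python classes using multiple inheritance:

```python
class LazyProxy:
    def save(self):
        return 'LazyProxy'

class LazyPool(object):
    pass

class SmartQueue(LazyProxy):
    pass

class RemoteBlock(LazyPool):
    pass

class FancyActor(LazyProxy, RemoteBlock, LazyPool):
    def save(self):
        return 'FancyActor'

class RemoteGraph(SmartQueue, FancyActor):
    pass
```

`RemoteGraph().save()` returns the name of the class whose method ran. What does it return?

L[RemoteGraph] = RemoteGraph + merge(L[SmartQueue], L[FancyActor], [SmartQueue FancyActor])
  take SmartQueue:  [SmartQueue LazyProxy object] + [FancyActor LazyProxy RemoteBlock LazyPool object] + [SmartQueue FancyActor]
  take FancyActor:  [LazyProxy object] + [FancyActor LazyProxy RemoteBlock LazyPool object] + [FancyActor]
  take LazyProxy:  [LazyProxy object] + [LazyProxy RemoteBlock LazyPool object]
  take RemoteBlock:  [object] + [RemoteBlock LazyPool object]
  take LazyPool:  [object] + [LazyPool object]
  take object:  [object] + [object]
MRO: RemoteGraph SmartQueue FancyActor LazyProxy RemoteBlock LazyPool object
save is defined in: FancyActor, LazyProxy. First along the MRO is FancyActor.

FancyActor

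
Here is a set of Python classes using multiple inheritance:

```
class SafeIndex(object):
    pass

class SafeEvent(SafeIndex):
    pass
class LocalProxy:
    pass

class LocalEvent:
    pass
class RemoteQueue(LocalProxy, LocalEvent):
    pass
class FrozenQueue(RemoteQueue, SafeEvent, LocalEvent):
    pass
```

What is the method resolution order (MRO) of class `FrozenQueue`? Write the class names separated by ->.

FrozenQueue -> RemoteQueue -> LocalProxy -> SafeEvent -> LocalEvent -> SafeIndex -> object

L[FrozenQueue] = FrozenQueue + merge(L[RemoteQueue], L[SafeEvent], L[LocalEvent], [RemoteQueue SafeEvent LocalEvent])
  take RemoteQueue:  [RemoteQueue LocalProxy LocalEvent object] + [SafeEvent SafeIndex object] + [LocalEvent object] + [RemoteQueue SafeEvent LocalEvent]
  take LocalProxy:  [LocalProxy LocalEvent object] + [SafeEvent SafeIndex object] + [LocalEvent object] + [SafeEvent LocalEvent]
  take SafeEvent:  [LocalEvent object] + [SafeEvent SafeIndex object] + [LocalEvent object] + [SafeEvent LocalEvent]
  take LocalEvent:  [LocalEvent object] + [SafeIndex object] + [LocalEvent object] + [LocalEvent]
  take SafeIndex:  [object] + [SafeIndex object] + [object]
  take object:  [object] + [object] + [object]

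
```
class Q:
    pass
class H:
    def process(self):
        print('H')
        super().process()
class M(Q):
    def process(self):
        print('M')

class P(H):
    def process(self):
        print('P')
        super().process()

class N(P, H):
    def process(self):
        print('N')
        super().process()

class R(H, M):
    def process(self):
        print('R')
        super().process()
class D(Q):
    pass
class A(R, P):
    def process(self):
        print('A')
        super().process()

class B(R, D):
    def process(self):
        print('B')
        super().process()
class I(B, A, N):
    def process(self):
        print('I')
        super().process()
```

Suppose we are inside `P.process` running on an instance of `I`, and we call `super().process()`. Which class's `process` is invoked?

H

L[I] = I + merge(L[B], L[A], L[N], [B A N])
  take B:  [B R H M D Q object] + [A R P H M Q object] + [N P H object] + [B A N]
  take A:  [R H M D Q object] + [A R P H M Q object] + [N P H object] + [A N]
  take R:  [R H M D Q object] + [R P H M Q object] + [N P H object] + [N]
  take N:  [H M D Q object] + [P H M Q object] + [N P H object] + [N]
  take P:  [H M D Q object] + [P H M Q object] + [P H object]
  take H:  [H M D Q object] + [H M Q object] + [H object]
  take M:  [M D Q object] + [M Q object] + [object]
  take D:  [D Q object] + [Q object] + [object]
  take Q:  [Q object] + [Q object] + [object]
  take object:  [object] + [object] + [object]
MRO: I B A R N P H M D Q object
super() in P.process on a I instance goes to the class after P in I's MRO: H.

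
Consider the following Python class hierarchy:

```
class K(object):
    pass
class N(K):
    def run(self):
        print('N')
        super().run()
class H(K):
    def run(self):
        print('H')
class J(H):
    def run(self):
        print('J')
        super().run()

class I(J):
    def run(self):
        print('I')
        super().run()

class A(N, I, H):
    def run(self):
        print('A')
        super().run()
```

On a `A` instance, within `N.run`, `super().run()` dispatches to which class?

I

L[A] = A + merge(L[N], L[I], L[H], [N I H])
  take N:  [N K object] + [I J H K object] + [H K object] + [N I H]
  take I:  [K object] + [I J H K object] + [H K object] + [I H]
  take J:  [K object] + [J H K object] + [H K object] + [H]
  take H:  [K object] + [H K object] + [H K object] + [H]
  take K:  [K object] + [K object] + [K object]
  take object:  [object] + [object] + [object]
MRO: A N I J H K object
super() in N.run on a A instance goes to the class after N in A's MRO: I.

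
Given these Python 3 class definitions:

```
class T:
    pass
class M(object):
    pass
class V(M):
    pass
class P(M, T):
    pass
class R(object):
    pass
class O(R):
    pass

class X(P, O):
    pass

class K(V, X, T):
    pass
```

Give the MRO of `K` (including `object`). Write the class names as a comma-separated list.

K, V, X, P, M, T, O, R, object

L[K] = K + merge(L[V], L[X], L[T], [V X T])
  take V:  [V M object] + [X P M T O R object] + [T object] + [V X T]
  take X:  [M object] + [X P M T O R object] + [T object] + [X T]
  take P:  [M object] + [P M T O R object] + [T object] + [T]
  take M:  [M object] + [M T O R object] + [T object] + [T]
  take T:  [object] + [T O R object] + [T object] + [T]
  take O:  [object] + [O R object] + [object]
  take R:  [object] + [R object] + [object]
  take object:  [object] + [object] + [object]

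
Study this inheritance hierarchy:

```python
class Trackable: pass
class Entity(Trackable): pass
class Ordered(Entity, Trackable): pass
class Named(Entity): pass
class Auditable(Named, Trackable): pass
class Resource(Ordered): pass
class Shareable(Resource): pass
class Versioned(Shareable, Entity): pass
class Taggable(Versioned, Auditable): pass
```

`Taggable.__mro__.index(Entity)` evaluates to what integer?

7

L[Taggable] = Taggable + merge(L[Versioned], L[Auditable], [Versioned Auditable])
  take Versioned:  [Versioned Shareable Resource Ordered Entity Trackable object] + [Auditable Named Entity Trackable object] + [Versioned Auditable]
  take Shareable:  [Shareable Resource Ordered Entity Trackable object] + [Auditable Named Entity Trackable object] + [Auditable]
  take Resource:  [Resource Ordered Entity Trackable object] + [Auditable Named Entity Trackable object] + [Auditable]
  take Ordered:  [Ordered Entity Trackable object] + [Auditable Named Entity Trackable object] + [Auditable]
  take Auditable:  [Entity Trackable object] + [Auditable Named Entity Trackable object] + [Auditable]
  take Named:  [Entity Trackable object] + [Named Entity Trackable object]
  take Entity:  [Entity Trackable object] + [Entity Trackable object]
  take Trackable:  [Trackable object] + [Trackable object]
  take object:  [object] + [object]
MRO: Taggable Versioned Shareable Resource Ordered Auditable Named Entity Trackable object
Entity sits at index 7.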